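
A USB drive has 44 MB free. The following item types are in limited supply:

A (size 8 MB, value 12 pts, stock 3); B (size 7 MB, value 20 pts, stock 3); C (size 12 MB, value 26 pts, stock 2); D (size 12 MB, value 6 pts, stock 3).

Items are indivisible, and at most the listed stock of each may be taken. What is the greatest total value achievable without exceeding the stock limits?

98 pts

Best selections within size 44 and stock limits:
- 1×A + 3×B + 1×C: size 41, value 98
- 2×B + 2×C: size 38, value 92
- 2×A + 2×B + 1×C: size 42, value 90
Best: 98 pts.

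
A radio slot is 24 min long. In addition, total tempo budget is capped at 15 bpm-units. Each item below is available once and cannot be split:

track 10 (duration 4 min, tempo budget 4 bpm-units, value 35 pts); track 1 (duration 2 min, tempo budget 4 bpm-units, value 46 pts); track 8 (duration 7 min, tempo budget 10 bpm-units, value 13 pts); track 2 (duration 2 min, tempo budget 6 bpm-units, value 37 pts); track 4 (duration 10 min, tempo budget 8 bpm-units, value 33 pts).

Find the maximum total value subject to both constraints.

Feasible sets respecting both limits:
- track 10+track 1+track 2: duration 8, tempo budget 14, value 118
- track 1+track 2: duration 4, tempo budget 10, value 83
- track 10+track 1: duration 6, tempo budget 8, value 81
- track 1+track 4: duration 12, tempo budget 12, value 79
Best: 118 pts.

118 pts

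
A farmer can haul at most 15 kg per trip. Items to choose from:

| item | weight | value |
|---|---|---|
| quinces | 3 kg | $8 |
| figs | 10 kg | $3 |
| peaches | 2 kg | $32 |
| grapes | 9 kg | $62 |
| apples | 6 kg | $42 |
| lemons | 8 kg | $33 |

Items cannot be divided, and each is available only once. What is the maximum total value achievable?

This is a 0/1 knapsack; check combinations near the capacity.
- grapes+apples: weight 9+6=15, value 62+42=104
- quinces+peaches+grapes: weight 3+2+9=14, value 8+32+62=102
- peaches+grapes: weight 2+9=11, value 32+62=94
- quinces+peaches+apples: weight 3+2+6=11, value 8+32+42=82
Best: $104.

$104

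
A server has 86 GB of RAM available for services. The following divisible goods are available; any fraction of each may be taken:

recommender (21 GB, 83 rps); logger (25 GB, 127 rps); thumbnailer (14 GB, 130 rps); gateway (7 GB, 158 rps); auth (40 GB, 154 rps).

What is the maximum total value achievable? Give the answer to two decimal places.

571.15

Take in order of value per unit:
- gateway (158/7 per unit): all 7 → value 158, running total 158.00
- thumbnailer (130/14 per unit): all 14 → value 130, running total 288.00
- logger (127/25 per unit): all 25 → value 127, running total 415.00
- recommender (83/21 per unit): all 21 → value 83, running total 498.00
- auth (154/40 per unit): 19 of 40 → value 19×154/40 = 73.1500, running total 571.15
Total 571.15.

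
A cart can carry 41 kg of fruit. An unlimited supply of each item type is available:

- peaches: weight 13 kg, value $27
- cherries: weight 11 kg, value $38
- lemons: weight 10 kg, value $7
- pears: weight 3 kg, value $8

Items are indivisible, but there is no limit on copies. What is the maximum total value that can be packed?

$130

Best value-per-unit is cherries at 38/11; filling with it alone gives 3×38 = 114.
Optimal mix: 3×cherries + 2×pears → weight 39, value 130.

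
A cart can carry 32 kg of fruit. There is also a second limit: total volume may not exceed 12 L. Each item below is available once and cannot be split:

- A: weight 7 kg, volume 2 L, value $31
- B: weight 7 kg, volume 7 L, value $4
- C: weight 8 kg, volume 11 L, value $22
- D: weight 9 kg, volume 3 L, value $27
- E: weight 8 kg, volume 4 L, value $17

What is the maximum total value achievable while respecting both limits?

$75

Feasible sets respecting both limits:
- A+D+E: weight 24, volume 9, value 75
- A+B+D: weight 23, volume 12, value 62
- A+D: weight 16, volume 5, value 58
- A+E: weight 15, volume 6, value 48
Best: $75.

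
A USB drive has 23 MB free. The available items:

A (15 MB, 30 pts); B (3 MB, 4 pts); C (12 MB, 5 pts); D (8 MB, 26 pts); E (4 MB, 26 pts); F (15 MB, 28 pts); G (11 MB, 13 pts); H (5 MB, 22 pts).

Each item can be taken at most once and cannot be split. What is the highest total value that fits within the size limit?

78 pts

Check high-value combinations within 23 MB:
- B+D+E+H: size 3+8+4+5=20, value 4+26+26+22=78
- D+E+H: size 8+4+5=17, value 26+26+22=74
- D+E+G: size 8+4+11=23, value 26+26+13=65
- B+E+G+H: size 3+4+11+5=23, value 4+26+13+22=65
- E+G+H: size 4+11+5=20, value 26+13+22=61
Best: 78 pts.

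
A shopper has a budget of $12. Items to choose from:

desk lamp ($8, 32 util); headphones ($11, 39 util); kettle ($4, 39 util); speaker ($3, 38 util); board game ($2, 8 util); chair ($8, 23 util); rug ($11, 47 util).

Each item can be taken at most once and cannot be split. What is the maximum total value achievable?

Check high-value combinations within $12:
- kettle+speaker+board game: cost 4+3+2=9, value 39+38+8=85
- kettle+speaker: cost 4+3=7, value 39+38=77
- desk lamp+kettle: cost 8+4=12, value 32+39=71
Best: 85 util.

85 util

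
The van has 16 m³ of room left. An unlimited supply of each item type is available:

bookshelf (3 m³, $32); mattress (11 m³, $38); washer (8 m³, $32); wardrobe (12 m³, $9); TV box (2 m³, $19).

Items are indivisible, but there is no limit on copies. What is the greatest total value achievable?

Best value-per-unit is bookshelf at 32/3; filling with it alone gives 5×32 = 160.
Optimal mix: 4×bookshelf + 2×TV box → volume 16, value 166.

$166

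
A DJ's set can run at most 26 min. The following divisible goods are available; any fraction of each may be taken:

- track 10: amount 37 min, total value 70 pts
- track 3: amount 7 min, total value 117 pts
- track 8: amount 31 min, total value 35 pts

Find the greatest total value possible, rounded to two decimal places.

152.95

Take in order of value per unit:
- track 3 (117/7 per unit): all 7 → value 117, running total 117.00
- track 10 (70/37 per unit): 19 of 37 → value 19×70/37 = 35.9459, running total 152.95
Total 152.95.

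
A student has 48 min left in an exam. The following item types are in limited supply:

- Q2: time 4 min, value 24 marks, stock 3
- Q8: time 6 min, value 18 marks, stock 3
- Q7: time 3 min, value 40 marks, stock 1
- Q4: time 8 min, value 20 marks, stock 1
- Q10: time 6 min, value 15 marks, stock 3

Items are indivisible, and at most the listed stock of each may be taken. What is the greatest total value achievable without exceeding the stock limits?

201 marks

Top feasible selections:
- 3×Q2 + 3×Q8 + 1×Q7 + 1×Q4 + 1×Q10: time 47, value 201
- 3×Q2 + 2×Q8 + 1×Q7 + 1×Q4 + 2×Q10: time 47, value 198
- 3×Q2 + 3×Q8 + 1×Q7 + 2×Q10: time 45, value 196
Best: 201 marks.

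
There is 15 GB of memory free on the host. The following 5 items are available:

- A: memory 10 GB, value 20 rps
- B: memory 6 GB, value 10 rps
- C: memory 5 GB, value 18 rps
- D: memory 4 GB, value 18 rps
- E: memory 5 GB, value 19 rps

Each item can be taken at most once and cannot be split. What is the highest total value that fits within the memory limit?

This is a 0/1 knapsack; check combinations near the capacity.
- C+D+E: memory 5+4+5=14, value 18+18+19=55
- B+D+E: memory 6+4+5=15, value 10+18+19=47
- B+C+D: memory 6+5+4=15, value 10+18+18=46
- A+E: memory 10+5=15, value 20+19=39
- A+D: memory 10+4=14, value 20+18=38
Best: 55 rps.

55 rps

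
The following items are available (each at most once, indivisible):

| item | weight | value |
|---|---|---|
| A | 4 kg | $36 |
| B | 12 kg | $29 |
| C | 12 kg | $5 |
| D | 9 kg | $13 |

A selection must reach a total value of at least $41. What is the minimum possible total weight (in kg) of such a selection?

Subsets with value ≥ 41, sorted by total weight:
- A+D: weight 13, value 49
- A+B: weight 16, value 65
- A+C: weight 16, value 41
- B+D: weight 21, value 42
Minimum weight: 13 kg.

13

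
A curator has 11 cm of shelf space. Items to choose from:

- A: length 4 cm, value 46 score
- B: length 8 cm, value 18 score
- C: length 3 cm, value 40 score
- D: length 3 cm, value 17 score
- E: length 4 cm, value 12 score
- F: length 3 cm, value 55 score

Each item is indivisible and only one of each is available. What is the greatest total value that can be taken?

141 score

Check high-value combinations within 11 cm:
- A+C+F: length 4+3+3=10, value 46+40+55=141
- A+D+F: length 4+3+3=10, value 46+17+55=118
- A+E+F: length 4+4+3=11, value 46+12+55=113
Best: 141 score.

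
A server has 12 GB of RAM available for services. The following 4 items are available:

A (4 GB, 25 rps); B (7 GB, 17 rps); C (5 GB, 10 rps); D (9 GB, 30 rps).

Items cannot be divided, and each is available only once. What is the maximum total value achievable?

42 rps

Check high-value combinations within 12 GB:
- A+B: memory 4+7=11, value 25+17=42
- A+C: memory 4+5=9, value 25+10=35
- D: memory 9, value 30
- B+C: memory 7+5=12, value 17+10=27
- A: memory 4, value 25
Best: 42 rps.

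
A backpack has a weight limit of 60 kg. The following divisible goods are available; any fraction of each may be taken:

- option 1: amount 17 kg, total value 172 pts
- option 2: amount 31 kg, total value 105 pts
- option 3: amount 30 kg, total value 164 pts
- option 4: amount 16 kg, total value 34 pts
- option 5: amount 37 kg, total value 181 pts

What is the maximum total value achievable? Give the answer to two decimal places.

399.59

Take in order of value per unit:
- option 1 (172/17 per unit): all 17 → value 172, running total 172.00
- option 3 (164/30 per unit): all 30 → value 164, running total 336.00
- option 5 (181/37 per unit): 13 of 37 → value 13×181/37 = 63.5946, running total 399.59
Total 399.59.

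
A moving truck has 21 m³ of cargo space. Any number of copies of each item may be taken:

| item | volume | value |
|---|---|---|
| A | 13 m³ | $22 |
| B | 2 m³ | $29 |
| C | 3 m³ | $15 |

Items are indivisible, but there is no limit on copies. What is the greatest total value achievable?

$290

Best value-per-unit is B at 29/2, and filling with it alone uses volume 10×2=20. No mix of the others beats 10×29 = 290.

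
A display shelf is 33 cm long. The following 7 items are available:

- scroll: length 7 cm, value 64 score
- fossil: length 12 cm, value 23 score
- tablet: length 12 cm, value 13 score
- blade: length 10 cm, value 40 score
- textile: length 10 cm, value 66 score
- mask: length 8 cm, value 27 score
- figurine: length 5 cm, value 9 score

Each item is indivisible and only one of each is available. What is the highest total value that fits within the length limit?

This is a 0/1 knapsack; check combinations near the capacity.
- scroll+blade+textile+figurine: length 7+10+10+5=32, value 64+40+66+9=179
- scroll+blade+textile: length 7+10+10=27, value 64+40+66=170
- scroll+textile+mask+figurine: length 7+10+8+5=30, value 64+66+27+9=166
Best: 179 score.

179 score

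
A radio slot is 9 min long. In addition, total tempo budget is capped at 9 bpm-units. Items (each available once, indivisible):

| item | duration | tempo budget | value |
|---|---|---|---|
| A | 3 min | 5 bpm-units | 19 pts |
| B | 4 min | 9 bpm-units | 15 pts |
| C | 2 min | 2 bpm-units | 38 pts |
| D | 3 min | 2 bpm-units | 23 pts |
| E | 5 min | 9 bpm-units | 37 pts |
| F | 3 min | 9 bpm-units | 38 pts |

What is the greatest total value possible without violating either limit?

Feasible sets respecting both limits:
- A+C+D: duration 8, tempo budget 9, value 80
- C+D: duration 5, tempo budget 4, value 61
- A+C: duration 5, tempo budget 7, value 57
- A+D: duration 6, tempo budget 7, value 42
Best: 80 pts.

80 pts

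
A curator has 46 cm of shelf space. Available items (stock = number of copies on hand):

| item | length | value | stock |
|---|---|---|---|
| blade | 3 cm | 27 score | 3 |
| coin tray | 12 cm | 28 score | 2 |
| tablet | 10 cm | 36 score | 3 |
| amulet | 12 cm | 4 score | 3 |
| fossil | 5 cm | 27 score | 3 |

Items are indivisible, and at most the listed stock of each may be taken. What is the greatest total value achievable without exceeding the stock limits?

234 score

Top feasible selections:
- 3×blade + 2×tablet + 3×fossil: length 44, value 234
- 3×blade + 1×coin tray + 1×tablet + 3×fossil: length 46, value 226
Best: 234 score.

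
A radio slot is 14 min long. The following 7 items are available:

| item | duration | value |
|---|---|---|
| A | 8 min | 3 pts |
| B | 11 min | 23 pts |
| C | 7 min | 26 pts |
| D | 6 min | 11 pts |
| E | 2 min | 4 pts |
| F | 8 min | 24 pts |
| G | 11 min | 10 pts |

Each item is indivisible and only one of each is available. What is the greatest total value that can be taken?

37 pts

Check high-value combinations within 14 min:
- C+D: duration 7+6=13, value 26+11=37
- D+F: duration 6+8=14, value 11+24=35
- C+E: duration 7+2=9, value 26+4=30
Best: 37 pts.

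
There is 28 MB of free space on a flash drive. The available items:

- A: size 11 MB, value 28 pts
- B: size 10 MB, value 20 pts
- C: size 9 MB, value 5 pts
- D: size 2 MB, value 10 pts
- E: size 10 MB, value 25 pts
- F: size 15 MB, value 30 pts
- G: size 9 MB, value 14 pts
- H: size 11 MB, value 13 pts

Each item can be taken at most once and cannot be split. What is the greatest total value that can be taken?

68 pts

Check high-value combinations within 28 MB:
- A+D+F: size 11+2+15=28, value 28+10+30=68
- D+E+F: size 2+10+15=27, value 10+25+30=65
- A+D+E: size 11+2+10=23, value 28+10+25=63
- B+D+F: size 10+2+15=27, value 20+10+30=60
Best: 68 pts.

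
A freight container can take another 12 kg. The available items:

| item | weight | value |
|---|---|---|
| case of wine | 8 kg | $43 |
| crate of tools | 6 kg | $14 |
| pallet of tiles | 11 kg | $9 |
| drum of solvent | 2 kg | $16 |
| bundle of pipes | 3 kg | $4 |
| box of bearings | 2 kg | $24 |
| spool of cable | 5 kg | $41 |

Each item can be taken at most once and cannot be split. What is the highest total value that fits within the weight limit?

$85

This is a 0/1 knapsack; check combinations near the capacity.
- drum of solvent+bundle of pipes+box of bearings+spool of cable: weight 2+3+2+5=12, value 16+4+24+41=85
- case of wine+drum of solvent+box of bearings: weight 8+2+2=12, value 43+16+24=83
- drum of solvent+box of bearings+spool of cable: weight 2+2+5=9, value 16+24+41=81
- bundle of pipes+box of bearings+spool of cable: weight 3+2+5=10, value 4+24+41=69
Best: $85.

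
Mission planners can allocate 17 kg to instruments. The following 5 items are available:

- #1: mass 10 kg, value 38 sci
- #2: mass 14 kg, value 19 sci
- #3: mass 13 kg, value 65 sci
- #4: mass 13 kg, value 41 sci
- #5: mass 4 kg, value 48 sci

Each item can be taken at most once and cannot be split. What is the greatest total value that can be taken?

Check high-value combinations within 17 kg:
- #3+#5: mass 13+4=17, value 65+48=113
- #4+#5: mass 13+4=17, value 41+48=89
- #1+#5: mass 10+4=14, value 38+48=86
- #3: mass 13, value 65
- #5: mass 4, value 48
Best: 113 sci.

113 sci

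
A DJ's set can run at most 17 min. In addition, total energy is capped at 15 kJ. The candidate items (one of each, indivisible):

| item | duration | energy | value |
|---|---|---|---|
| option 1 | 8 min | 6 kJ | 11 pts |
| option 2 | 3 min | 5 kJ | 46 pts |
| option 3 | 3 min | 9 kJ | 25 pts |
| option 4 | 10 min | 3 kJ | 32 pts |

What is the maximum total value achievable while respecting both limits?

78 pts

Feasible sets respecting both limits:
- option 2+option 4: duration 13, energy 8, value 78
- option 2+option 3: duration 6, energy 14, value 71
- option 1+option 2: duration 11, energy 11, value 57
Best: 78 pts.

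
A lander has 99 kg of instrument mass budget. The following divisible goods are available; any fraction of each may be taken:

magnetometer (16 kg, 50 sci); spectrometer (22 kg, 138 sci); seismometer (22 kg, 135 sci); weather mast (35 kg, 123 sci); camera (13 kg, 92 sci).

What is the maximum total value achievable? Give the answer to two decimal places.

509.88

Take in order of value per unit:
- camera (92/13 per unit): all 13 → value 92, running total 92.00
- spectrometer (138/22 per unit): all 22 → value 138, running total 230.00
- seismometer (135/22 per unit): all 22 → value 135, running total 365.00
- weather mast (123/35 per unit): all 35 → value 123, running total 488.00
- magnetometer (50/16 per unit): 7 of 16 → value 7×50/16 = 21.8750, running total 509.88
Total 509.88.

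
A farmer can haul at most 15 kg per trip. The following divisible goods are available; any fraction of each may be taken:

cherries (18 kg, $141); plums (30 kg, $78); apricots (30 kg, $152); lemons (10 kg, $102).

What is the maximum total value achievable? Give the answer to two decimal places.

Take in order of value per unit:
- lemons (102/10 per unit): all 10 → value 102, running total 102.00
- cherries (141/18 per unit): 5 of 18 → value 5×141/18 = 39.1667, running total 141.17
Total 141.17.

141.17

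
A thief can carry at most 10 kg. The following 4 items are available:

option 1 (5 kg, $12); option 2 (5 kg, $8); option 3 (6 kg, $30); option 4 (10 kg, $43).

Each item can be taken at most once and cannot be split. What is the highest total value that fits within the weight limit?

Check high-value combinations within 10 kg:
- option 4: weight 10, value 43
- option 3: weight 6, value 30
- option 1+option 2: weight 5+5=10, value 12+8=20
Best: $43.

$43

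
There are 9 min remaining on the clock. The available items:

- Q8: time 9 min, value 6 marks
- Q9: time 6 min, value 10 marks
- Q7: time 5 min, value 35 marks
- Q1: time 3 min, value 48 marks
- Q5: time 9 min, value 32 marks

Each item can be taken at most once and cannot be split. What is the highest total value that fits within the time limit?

Check high-value combinations within 9 min:
- Q7+Q1: time 5+3=8, value 35+48=83
- Q9+Q1: time 6+3=9, value 10+48=58
- Q1: time 3, value 48
- Q7: time 5, value 35
- Q5: time 9, value 32
Best: 83 marks.

83 marks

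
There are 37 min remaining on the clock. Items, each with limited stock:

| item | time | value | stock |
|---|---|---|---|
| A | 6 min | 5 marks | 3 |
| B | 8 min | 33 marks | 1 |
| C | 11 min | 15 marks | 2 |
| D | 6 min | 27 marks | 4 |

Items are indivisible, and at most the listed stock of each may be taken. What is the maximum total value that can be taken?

Best selections within time 37 and stock limits:
- 1×B + 4×D: time 32, value 141
- 1×B + 1×C + 3×D: time 37, value 129
Best: 141 marks.

141 marks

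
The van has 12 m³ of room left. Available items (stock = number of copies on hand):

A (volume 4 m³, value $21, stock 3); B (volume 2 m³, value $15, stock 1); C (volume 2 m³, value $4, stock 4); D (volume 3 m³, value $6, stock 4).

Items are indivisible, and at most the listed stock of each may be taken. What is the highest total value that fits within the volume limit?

$63

Best selections within volume 12 and stock limits:
- 3×A: volume 12, value 63
- 2×A + 1×B + 1×C: volume 12, value 61
- 2×A + 1×B: volume 10, value 57
- 2×A + 2×C: volume 12, value 50
Best: $63.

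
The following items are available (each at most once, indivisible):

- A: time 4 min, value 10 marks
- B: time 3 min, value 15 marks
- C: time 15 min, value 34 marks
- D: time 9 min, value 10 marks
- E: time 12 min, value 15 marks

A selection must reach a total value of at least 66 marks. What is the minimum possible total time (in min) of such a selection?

31

Subsets with value ≥ 66, sorted by total time:
- A+B+C+D: time 31, value 69
- A+B+C+E: time 34, value 74
- B+C+D+E: time 39, value 74
- A+C+D+E: time 40, value 69
Minimum time: 31 min.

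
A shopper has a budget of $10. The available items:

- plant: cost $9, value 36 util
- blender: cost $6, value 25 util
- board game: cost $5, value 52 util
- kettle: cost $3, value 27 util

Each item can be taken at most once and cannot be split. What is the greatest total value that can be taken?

79 util

Check high-value combinations within $10:
- board game+kettle: cost 5+3=8, value 52+27=79
- board game: cost 5, value 52
- blender+kettle: cost 6+3=9, value 25+27=52
Best: 79 util.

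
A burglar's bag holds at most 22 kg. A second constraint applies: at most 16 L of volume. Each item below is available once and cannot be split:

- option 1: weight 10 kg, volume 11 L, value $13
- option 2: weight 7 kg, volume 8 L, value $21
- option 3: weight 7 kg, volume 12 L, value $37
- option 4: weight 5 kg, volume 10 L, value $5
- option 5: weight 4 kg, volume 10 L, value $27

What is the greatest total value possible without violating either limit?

Feasible sets respecting both limits:
- option 3: weight 7, volume 12, value 37
- option 5: weight 4, volume 10, value 27
- option 2: weight 7, volume 8, value 21
- option 1: weight 10, volume 11, value 13
Best: $37.

$37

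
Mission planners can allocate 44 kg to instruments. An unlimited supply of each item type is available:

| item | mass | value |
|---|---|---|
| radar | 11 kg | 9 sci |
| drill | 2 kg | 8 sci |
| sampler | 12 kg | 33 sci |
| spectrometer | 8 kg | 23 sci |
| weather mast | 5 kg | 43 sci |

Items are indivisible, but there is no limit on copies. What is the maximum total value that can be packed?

360 sci

Best value-per-unit is weather mast at 43/5; filling with it alone gives 8×43 = 344.
Optimal mix: 2×drill + 8×weather mast → mass 44, value 360.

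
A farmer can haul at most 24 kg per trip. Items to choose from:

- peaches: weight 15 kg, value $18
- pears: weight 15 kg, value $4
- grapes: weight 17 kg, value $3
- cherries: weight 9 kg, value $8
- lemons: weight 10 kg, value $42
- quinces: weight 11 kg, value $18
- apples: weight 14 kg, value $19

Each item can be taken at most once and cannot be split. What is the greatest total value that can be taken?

Check high-value combinations within 24 kg:
- lemons+apples: weight 10+14=24, value 42+19=61
- lemons+quinces: weight 10+11=21, value 42+18=60
- cherries+lemons: weight 9+10=19, value 8+42=50
Best: $61.

$61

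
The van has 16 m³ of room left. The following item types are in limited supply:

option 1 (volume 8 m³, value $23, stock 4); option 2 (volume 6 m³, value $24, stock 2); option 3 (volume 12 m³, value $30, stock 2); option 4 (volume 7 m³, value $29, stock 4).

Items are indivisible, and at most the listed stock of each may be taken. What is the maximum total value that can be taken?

$58

Best selections within volume 16 and stock limits:
- 2×option 4: volume 14, value 58
- 1×option 2 + 1×option 4: volume 13, value 53
- 1×option 1 + 1×option 4: volume 15, value 52
Best: $58.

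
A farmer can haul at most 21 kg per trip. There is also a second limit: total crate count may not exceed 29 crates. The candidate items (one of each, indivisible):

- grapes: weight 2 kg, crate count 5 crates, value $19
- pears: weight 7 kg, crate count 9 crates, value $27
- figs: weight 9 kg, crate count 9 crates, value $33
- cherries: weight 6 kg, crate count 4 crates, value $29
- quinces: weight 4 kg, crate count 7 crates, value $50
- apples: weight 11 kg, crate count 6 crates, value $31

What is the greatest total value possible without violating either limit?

Feasible sets respecting both limits:
- grapes+figs+cherries+quinces: weight 21, crate count 25, value 131
- grapes+pears+cherries+quinces: weight 19, crate count 25, value 125
- figs+cherries+quinces: weight 19, crate count 20, value 112
Best: $131.

$131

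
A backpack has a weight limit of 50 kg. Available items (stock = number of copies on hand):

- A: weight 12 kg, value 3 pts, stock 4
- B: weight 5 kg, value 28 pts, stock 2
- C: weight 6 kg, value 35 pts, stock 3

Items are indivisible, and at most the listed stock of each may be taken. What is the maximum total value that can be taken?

164 pts

Top feasible selections:
- 1×A + 2×B + 3×C: weight 40, value 164
- 2×B + 3×C: weight 28, value 161
- 2×A + 1×B + 3×C: weight 47, value 139
Best: 164 pts.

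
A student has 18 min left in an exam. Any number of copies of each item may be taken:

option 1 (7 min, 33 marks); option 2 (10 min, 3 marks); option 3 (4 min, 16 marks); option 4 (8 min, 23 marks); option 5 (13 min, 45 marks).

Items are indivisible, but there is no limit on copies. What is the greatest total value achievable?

82 marks

Best value-per-unit is option 1 at 33/7; filling with it alone gives 2×33 = 66.
Optimal mix: 2×option 1 + 1×option 3 → time 18, value 82.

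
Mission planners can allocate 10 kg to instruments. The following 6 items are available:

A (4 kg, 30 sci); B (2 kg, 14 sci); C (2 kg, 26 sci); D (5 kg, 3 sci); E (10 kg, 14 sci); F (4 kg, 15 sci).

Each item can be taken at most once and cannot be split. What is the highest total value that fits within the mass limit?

Check high-value combinations within 10 kg:
- A+C+F: mass 4+2+4=10, value 30+26+15=71
- A+B+C: mass 4+2+2=8, value 30+14+26=70
- A+B+F: mass 4+2+4=10, value 30+14+15=59
- A+C: mass 4+2=6, value 30+26=56
- B+C+F: mass 2+2+4=8, value 14+26+15=55
Best: 71 sci.

71 sci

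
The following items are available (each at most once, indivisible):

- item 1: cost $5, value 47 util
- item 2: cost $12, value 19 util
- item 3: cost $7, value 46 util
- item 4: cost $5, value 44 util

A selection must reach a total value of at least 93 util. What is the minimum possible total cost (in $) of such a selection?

Subsets with value ≥ 93, sorted by total cost:
- item 1+item 3: cost 12, value 93
- item 1+item 3+item 4: cost 17, value 137
- item 1+item 2+item 4: cost 22, value 110
- item 1+item 2+item 3: cost 24, value 112
Minimum cost: 12 $.

12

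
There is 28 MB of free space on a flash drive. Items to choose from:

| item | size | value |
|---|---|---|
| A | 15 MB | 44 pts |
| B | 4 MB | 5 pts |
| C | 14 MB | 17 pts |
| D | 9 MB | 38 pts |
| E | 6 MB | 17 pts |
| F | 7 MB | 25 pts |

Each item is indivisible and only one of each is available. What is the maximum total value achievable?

87 pts

Check high-value combinations within 28 MB:
- A+B+D: size 15+4+9=28, value 44+5+38=87
- A+E+F: size 15+6+7=28, value 44+17+25=86
- B+D+E+F: size 4+9+6+7=26, value 5+38+17+25=85
Best: 87 pts.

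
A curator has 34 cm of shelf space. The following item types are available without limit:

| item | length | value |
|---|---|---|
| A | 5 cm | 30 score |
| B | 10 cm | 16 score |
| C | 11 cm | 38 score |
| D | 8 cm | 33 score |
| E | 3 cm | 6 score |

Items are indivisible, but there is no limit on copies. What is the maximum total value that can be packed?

186 score

Best value-per-unit is A at 30/5; filling with it alone gives 6×30 = 180.
Optimal mix: 6×A + 1×E → length 33, value 186.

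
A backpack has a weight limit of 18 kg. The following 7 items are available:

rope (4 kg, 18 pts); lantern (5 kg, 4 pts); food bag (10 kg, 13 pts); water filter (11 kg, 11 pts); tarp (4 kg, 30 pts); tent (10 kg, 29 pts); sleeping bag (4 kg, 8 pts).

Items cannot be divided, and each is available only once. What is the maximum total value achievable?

77 pts

Check high-value combinations within 18 kg:
- rope+tarp+tent: weight 4+4+10=18, value 18+30+29=77
- tarp+tent+sleeping bag: weight 4+10+4=18, value 30+29+8=67
- rope+food bag+tarp: weight 4+10+4=18, value 18+13+30=61
- rope+lantern+tarp+sleeping bag: weight 4+5+4+4=17, value 18+4+30+8=60
Best: 77 pts.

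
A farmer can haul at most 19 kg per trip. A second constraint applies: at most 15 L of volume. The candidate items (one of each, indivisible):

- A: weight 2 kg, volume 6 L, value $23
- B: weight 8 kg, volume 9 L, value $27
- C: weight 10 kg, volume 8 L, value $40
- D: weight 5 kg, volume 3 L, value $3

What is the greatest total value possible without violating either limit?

$63

Feasible sets respecting both limits:
- A+C: weight 12, volume 14, value 63
- A+B: weight 10, volume 15, value 50
- C+D: weight 15, volume 11, value 43
- C: weight 10, volume 8, value 40
Best: $63.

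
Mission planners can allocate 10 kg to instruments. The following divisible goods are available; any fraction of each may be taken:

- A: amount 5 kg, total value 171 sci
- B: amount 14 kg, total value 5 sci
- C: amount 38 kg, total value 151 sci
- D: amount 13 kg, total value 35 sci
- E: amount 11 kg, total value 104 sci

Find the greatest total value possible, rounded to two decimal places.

Take in order of value per unit:
- A (171/5 per unit): all 5 → value 171, running total 171.00
- E (104/11 per unit): 5 of 11 → value 5×104/11 = 47.2727, running total 218.27
Total 218.27.

218.27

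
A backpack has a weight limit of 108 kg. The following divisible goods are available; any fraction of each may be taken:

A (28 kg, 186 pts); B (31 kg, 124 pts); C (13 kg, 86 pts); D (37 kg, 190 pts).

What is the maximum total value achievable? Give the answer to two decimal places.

582.00

Take in order of value per unit:
- A (186/28 per unit): all 28 → value 186, running total 186.00
- C (86/13 per unit): all 13 → value 86, running total 272.00
- D (190/37 per unit): all 37 → value 190, running total 462.00
- B (124/31 per unit): 30 of 31 → value 30×124/31 = 120.0000, running total 582.00
Total 582.00.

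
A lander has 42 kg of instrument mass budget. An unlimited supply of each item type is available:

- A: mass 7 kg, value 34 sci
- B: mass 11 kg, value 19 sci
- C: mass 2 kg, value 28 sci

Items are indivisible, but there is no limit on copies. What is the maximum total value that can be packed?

588 sci

Best value-per-unit is C at 28/2, and filling with it alone uses mass 21×2=42. No mix of the others beats 21×28 = 588.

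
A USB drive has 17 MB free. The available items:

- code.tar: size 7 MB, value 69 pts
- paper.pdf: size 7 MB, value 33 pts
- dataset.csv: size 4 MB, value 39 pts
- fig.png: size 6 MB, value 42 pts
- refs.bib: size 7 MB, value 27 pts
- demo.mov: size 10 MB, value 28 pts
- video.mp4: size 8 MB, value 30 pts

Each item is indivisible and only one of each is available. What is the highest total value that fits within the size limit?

Check high-value combinations within 17 MB:
- code.tar+dataset.csv+fig.png: size 7+4+6=17, value 69+39+42=150
- paper.pdf+dataset.csv+fig.png: size 7+4+6=17, value 33+39+42=114
- code.tar+fig.png: size 7+6=13, value 69+42=111
- code.tar+dataset.csv: size 7+4=11, value 69+39=108
- dataset.csv+fig.png+refs.bib: size 4+6+7=17, value 39+42+27=108
Best: 150 pts.

150 pts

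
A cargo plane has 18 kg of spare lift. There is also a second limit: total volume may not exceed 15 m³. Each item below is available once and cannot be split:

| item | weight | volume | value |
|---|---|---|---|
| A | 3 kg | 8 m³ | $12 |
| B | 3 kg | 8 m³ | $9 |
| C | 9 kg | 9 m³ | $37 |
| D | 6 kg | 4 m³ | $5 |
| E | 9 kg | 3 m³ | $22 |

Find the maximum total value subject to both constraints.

Feasible sets respecting both limits:
- C+E: weight 18, volume 12, value 59
- C+D: weight 15, volume 13, value 42
- A+D+E: weight 18, volume 15, value 39
- C: weight 9, volume 9, value 37
Best: $59.

$59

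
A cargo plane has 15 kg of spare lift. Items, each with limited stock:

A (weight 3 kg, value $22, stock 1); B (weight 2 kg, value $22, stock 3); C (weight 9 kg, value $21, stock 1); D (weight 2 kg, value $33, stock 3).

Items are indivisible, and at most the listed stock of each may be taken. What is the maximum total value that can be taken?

Top feasible selections:
- 1×A + 3×B + 3×D: weight 15, value 187
- 3×B + 3×D: weight 12, value 165
- 1×A + 2×B + 3×D: weight 13, value 165
Best: $187.

$187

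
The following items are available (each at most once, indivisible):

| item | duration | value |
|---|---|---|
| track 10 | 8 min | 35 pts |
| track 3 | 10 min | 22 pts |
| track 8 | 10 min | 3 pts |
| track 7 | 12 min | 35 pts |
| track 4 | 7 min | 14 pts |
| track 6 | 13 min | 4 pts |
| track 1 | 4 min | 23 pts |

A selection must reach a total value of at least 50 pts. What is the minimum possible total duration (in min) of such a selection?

Subsets with value ≥ 50, sorted by total duration:
- track 10+track 1: duration 12, value 58
- track 7+track 1: duration 16, value 58
Minimum duration: 12 min.

12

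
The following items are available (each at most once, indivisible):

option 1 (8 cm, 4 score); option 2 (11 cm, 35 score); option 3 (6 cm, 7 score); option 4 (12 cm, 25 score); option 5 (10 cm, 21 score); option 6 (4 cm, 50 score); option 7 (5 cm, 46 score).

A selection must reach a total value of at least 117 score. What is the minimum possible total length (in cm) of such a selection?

19

Subsets with value ≥ 117, sorted by total length:
- option 5+option 6+option 7: length 19, value 117
- option 2+option 6+option 7: length 20, value 131
- option 4+option 6+option 7: length 21, value 121
Minimum length: 19 cm.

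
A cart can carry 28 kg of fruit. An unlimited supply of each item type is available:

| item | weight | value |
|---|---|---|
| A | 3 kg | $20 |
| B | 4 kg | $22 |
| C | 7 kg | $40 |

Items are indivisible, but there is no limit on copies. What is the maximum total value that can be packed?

Best value-per-unit is A at 20/3; filling with it alone gives 9×20 = 180.
Optimal mix: 8×A + 1×B → weight 28, value 182.

$182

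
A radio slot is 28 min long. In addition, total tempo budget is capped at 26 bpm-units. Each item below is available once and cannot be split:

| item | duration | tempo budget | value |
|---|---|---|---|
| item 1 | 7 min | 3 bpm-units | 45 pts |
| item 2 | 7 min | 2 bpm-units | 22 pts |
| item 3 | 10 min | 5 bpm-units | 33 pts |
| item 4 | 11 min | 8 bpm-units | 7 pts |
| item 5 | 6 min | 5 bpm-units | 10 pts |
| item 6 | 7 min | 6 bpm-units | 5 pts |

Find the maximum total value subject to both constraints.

100 pts

Feasible sets respecting both limits:
- item 1+item 2+item 3: duration 24, tempo budget 10, value 100
- item 1+item 3+item 5: duration 23, tempo budget 13, value 88
- item 1+item 3+item 4: duration 28, tempo budget 16, value 85
Best: 100 pts.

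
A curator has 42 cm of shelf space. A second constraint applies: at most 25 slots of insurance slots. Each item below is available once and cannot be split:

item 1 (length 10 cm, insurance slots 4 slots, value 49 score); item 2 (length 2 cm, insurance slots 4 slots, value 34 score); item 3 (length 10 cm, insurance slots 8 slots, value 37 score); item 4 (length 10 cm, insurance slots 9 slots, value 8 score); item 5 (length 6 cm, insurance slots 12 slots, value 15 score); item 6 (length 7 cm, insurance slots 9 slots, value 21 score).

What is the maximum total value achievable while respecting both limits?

Feasible sets respecting both limits:
- item 1+item 2+item 3+item 6: length 29, insurance slots 25, value 141
- item 1+item 2+item 3+item 4: length 32, insurance slots 25, value 128
- item 1+item 2+item 3: length 22, insurance slots 16, value 120
Best: 141 score.

141 score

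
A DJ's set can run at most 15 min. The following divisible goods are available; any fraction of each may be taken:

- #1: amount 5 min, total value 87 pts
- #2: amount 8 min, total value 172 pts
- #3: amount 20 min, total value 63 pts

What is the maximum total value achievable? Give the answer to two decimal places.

Take in order of value per unit:
- #2 (172/8 per unit): all 8 → value 172, running total 172.00
- #1 (87/5 per unit): all 5 → value 87, running total 259.00
- #3 (63/20 per unit): 2 of 20 → value 2×63/20 = 6.3000, running total 265.30
Total 265.30.

265.30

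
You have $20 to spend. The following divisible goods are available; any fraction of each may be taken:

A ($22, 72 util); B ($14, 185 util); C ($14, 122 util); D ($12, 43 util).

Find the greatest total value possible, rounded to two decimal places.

237.29

Take in order of value per unit:
- B (185/14 per unit): all 14 → value 185, running total 185.00
- C (122/14 per unit): 6 of 14 → value 6×122/14 = 52.2857, running total 237.29
Total 237.29.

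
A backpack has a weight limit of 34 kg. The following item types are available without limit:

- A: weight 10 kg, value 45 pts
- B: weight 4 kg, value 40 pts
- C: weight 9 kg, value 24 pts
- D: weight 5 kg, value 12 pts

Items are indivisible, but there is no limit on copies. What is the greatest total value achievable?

Best value-per-unit is B at 40/4, and filling with it alone uses weight 8×4=32. No mix of the others beats 8×40 = 320.

320 pts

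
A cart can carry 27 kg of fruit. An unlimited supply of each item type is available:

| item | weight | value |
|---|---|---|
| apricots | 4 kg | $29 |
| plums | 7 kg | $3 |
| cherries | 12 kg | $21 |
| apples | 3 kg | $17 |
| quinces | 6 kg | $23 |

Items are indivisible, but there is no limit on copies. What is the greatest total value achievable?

$191

Best value-per-unit is apricots at 29/4; filling with it alone gives 6×29 = 174.
Optimal mix: 6×apricots + 1×apples → weight 27, value 191.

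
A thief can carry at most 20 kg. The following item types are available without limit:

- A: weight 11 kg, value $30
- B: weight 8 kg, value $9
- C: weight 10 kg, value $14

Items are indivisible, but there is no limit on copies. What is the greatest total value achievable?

$39

Best value-per-unit is A at 30/11; filling with it alone gives 1×30 = 30.
Optimal mix: 1×A + 1×B → weight 19, value 39.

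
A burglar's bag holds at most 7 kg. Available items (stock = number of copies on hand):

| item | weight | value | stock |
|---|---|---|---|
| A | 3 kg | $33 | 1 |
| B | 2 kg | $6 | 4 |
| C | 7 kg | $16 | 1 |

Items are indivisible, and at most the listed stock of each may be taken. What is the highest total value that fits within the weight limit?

Best selections within weight 7 and stock limits:
- 1×A + 2×B: weight 7, value 45
- 1×A + 1×B: weight 5, value 39
- 1×A: weight 3, value 33
- 3×B: weight 6, value 18
Best: $45.

$45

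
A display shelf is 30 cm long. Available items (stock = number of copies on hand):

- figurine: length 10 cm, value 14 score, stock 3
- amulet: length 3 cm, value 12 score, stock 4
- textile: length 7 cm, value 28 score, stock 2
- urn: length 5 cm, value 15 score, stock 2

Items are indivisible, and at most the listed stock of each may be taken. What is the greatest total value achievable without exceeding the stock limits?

110 score

Top feasible selections:
- 2×amulet + 2×textile + 2×urn: length 30, value 110
- 3×amulet + 2×textile + 1×urn: length 28, value 107
- 4×amulet + 1×textile + 2×urn: length 29, value 106
- 4×amulet + 2×textile: length 26, value 104
Best: 110 score.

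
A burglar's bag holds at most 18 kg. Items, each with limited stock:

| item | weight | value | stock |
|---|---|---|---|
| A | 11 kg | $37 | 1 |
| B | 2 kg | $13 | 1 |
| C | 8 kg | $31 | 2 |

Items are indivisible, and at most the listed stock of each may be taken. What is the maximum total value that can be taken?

$75

Top feasible selections:
- 1×B + 2×C: weight 18, value 75
- 2×C: weight 16, value 62
- 1×A + 1×B: weight 13, value 50
Best: $75.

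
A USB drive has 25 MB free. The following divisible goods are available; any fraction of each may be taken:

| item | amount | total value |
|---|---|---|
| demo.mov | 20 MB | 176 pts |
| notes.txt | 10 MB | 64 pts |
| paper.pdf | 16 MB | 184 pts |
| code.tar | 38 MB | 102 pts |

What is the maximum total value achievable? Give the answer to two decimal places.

Take in order of value per unit:
- paper.pdf (184/16 per unit): all 16 → value 184, running total 184.00
- demo.mov (176/20 per unit): 9 of 20 → value 9×176/20 = 79.2000, running total 263.20
Total 263.20.

263.20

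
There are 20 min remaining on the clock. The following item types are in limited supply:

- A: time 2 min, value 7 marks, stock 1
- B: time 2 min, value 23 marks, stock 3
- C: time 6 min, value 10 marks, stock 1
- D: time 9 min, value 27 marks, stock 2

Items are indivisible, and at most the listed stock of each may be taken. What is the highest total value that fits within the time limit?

103 marks

Top feasible selections:
- 1×A + 3×B + 1×D: time 17, value 103
- 3×B + 1×D: time 15, value 96
Best: 103 marks.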